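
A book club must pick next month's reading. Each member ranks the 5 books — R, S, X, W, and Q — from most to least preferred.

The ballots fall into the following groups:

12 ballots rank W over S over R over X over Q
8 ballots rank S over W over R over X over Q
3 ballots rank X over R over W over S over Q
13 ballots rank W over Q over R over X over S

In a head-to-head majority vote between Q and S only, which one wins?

Ballots ranking Q above S: 13.
Ballots ranking S above Q: 12+8+3 = 23.
S wins the head-to-head, 23–13.

S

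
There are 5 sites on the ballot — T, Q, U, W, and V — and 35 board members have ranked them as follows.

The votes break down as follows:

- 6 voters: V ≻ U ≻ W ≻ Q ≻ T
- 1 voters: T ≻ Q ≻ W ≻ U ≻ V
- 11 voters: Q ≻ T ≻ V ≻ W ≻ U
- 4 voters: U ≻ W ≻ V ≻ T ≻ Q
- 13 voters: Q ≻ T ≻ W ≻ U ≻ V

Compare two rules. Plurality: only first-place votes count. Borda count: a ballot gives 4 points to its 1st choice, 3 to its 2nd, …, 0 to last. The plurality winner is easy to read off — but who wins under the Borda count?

Q

Plurality first-place counts: T 1, Q 24, U 4, W 0, V 6 → Q.
Borda totals: T 80, Q 105, U 48, W 63, V 54 → Q.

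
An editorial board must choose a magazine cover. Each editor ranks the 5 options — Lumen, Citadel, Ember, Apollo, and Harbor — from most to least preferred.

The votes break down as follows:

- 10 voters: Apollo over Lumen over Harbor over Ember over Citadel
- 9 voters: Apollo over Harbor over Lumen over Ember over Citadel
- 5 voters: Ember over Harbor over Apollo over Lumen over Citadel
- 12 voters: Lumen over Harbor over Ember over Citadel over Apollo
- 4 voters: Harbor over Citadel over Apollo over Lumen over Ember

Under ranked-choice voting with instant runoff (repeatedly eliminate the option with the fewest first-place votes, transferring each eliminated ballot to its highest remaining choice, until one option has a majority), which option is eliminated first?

Citadel

Round 1: Apollo 19, Lumen 12, Ember 5, Harbor 4, Citadel 0. Citadel has the fewest and is eliminated.
Round 2: Apollo 19, Lumen 12, Ember 5, Harbor 4. Harbor has the fewest and is eliminated.
Round 3: Apollo 23, Lumen 12, Ember 5. Apollo has a majority.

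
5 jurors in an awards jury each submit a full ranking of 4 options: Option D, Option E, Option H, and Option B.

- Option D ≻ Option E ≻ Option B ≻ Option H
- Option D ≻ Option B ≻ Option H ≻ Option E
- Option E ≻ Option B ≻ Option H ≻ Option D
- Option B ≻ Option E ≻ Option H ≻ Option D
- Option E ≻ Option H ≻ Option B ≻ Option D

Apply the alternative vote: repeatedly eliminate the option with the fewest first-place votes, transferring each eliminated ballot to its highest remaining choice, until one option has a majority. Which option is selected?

Option E

Round 1: Option D 2, Option E 2, Option B 1, Option H 0. Option H has the fewest and is eliminated.
Round 2: Option D 2, Option E 2, Option B 1. Option B has the fewest and is eliminated.
Round 3: Option E 3, Option D 2. Option E has a majority.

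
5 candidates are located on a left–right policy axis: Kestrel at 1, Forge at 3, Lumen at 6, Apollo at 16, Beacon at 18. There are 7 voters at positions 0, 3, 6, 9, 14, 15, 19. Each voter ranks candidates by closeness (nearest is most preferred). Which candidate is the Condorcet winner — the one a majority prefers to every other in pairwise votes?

With single-peaked preferences on a line, the Condorcet winner is the candidate closest to the median voter.
The median voter (position 9) is closest to Lumen at 6.
Check: Lumen vs Apollo — voters closer to Lumen: 4 of 7.

Lumen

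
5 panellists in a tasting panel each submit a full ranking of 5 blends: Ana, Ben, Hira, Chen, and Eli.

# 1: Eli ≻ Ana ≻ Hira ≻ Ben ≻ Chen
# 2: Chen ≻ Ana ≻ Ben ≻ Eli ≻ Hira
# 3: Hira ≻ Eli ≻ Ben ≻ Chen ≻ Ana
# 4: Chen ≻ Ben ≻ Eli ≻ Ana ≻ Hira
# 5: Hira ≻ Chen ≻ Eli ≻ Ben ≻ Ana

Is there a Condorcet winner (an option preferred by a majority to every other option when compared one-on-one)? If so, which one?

Head-to-head results (5 voters total):
Ana vs Ben: Ben wins 3–2.
Ana vs Hira: Ana wins 3–2.
Ana vs Chen: Chen wins 4–1.
Ana vs Eli: Eli wins 4–1.
Ben vs Hira: Hira wins 3–2.
Ben vs Chen: Chen wins 3–2.
Ben vs Eli: Eli wins 3–2.
Hira vs Chen: Hira wins 3–2.
Hira vs Eli: Eli wins 3–2.
Chen vs Eli: Chen wins 3–2.
No candidate beats all others: Ana beats Hira beats Ben beats Ana, a majority cycle.

No Condorcet winner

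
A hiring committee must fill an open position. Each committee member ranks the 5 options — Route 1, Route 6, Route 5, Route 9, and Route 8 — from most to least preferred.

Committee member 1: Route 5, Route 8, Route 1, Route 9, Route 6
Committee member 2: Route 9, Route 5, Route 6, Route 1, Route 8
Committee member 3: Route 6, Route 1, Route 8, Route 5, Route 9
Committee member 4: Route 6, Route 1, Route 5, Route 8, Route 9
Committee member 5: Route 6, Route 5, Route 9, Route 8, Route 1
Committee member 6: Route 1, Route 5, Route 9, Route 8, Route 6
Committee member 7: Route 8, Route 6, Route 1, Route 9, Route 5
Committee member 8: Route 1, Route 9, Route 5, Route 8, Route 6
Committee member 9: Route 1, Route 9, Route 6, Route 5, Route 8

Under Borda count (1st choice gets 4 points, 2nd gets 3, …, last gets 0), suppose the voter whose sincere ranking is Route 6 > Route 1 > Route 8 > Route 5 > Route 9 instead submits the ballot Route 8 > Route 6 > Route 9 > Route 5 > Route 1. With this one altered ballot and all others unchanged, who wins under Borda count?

Route 1

Borda totals with the altered ballot: Route 1 20, Route 6 18, Route 5 19, Route 9 18, Route 8 15.
The winner is unchanged: still Route 1.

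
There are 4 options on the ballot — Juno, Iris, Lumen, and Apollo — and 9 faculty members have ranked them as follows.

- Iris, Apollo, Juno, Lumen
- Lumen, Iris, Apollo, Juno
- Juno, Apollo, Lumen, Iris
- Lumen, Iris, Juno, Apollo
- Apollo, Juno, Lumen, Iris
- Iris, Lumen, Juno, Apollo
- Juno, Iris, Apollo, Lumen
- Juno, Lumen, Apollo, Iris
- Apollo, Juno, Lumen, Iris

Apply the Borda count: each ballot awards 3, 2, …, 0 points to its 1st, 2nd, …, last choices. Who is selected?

Borda scores:
  Juno: 1 + 0 + 3 + 1 + 2 + 1 + 3 + 3 + 2 = 16
  Iris: 3 + 2 + 0 + 2 + 0 + 3 + 2 + 0 + 0 = 12
  Lumen: 0 + 3 + 1 + 3 + 1 + 2 + 0 + 2 + 1 = 13
  Apollo: 2 + 1 + 2 + 0 + 3 + 0 + 1 + 1 + 3 = 13
Juno has the highest total.

Juno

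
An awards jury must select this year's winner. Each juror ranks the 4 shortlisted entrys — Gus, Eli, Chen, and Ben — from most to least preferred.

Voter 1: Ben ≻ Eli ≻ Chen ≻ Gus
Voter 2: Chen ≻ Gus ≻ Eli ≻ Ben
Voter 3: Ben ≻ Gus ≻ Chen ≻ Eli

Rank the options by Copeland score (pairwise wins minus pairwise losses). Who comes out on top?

Pairwise results:
  Gus vs Eli: Gus wins 2–1.
  Gus vs Chen: Chen wins 2–1.
  Gus vs Ben: Ben wins 2–1.
  Eli vs Chen: Chen wins 2–1.
  Eli vs Ben: Ben wins 2–1.
  Chen vs Ben: Ben wins 2–1.
Copeland scores (wins − losses):
  Gus: 1 − 2 = -1
  Eli: 0 − 3 = -3
  Chen: 2 − 1 = 1
  Ben: 3 − 0 = 3
Ben has the best Copeland score.

Ben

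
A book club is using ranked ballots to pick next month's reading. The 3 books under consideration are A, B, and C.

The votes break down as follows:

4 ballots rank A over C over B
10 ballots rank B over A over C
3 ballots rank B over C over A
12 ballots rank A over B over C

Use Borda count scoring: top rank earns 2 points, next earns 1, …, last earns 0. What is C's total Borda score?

Borda scores:
  A: 4·2 + 10·1 + 3·0 + 12·2 = 42
  B: 4·0 + 10·2 + 3·2 + 12·1 = 38
  C: 4·1 + 10·0 + 3·1 + 12·0 = 7

7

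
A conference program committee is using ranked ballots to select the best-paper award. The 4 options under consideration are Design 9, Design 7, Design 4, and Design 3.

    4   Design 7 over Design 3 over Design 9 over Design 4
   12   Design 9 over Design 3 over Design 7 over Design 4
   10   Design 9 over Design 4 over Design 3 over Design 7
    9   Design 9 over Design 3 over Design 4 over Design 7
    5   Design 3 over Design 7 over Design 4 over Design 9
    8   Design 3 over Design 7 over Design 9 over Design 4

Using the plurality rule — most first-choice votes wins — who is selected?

First-place vote totals:
  Design 9: 31
  Design 7: 4
  Design 4: 0
  Design 3: 13
Design 9 has the most first-place votes.

Design 9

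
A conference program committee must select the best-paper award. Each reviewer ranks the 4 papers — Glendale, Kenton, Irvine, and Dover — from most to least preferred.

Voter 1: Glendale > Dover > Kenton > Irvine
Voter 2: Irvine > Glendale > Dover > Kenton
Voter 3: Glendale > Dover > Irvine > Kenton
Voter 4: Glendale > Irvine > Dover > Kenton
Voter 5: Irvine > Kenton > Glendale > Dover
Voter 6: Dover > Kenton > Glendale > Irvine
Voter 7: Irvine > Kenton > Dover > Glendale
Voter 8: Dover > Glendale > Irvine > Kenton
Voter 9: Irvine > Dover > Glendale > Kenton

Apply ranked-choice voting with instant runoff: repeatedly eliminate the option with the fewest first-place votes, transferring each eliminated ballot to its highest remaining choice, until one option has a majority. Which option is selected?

Round 1: Irvine 4, Glendale 3, Dover 2, Kenton 0. Kenton has the fewest and is eliminated.
Round 2: Irvine 4, Glendale 3, Dover 2. Dover has the fewest and is eliminated.
Round 3: Glendale 5, Irvine 4. Glendale has a majority.

Glendale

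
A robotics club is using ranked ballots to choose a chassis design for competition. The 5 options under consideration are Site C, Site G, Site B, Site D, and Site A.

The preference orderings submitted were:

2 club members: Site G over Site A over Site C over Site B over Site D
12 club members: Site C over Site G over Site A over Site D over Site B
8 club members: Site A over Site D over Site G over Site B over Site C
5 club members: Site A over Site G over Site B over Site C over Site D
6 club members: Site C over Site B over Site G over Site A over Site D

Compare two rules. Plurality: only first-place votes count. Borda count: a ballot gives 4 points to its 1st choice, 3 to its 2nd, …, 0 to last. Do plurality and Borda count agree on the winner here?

Plurality first-place counts: Site C 18, Site G 2, Site B 0, Site D 0, Site A 13 → Site C.
Borda totals: Site C 81, Site G 87, Site B 38, Site D 36, Site A 88 → Site A.
The two rules disagree: plurality picks Site C, Borda picks Site A.

No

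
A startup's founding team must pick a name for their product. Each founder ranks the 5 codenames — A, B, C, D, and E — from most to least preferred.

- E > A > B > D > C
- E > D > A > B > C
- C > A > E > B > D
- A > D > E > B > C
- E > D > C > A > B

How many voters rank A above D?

Ballots ranking A above D: 3.
Ballots ranking D above A: 2.
So 3 of 5 voters prefer A to D.

3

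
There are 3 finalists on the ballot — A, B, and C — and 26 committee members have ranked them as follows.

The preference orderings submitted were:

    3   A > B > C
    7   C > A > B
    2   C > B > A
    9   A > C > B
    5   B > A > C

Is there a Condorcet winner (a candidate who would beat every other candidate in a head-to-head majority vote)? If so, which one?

A

Head-to-head results (26 voters total):
A vs B: A wins 19–7.
A vs C: A wins 17–9.
B vs C: C wins 18–8.
A beats each rival — B (19–7), C (17–9) — so A is the Condorcet winner.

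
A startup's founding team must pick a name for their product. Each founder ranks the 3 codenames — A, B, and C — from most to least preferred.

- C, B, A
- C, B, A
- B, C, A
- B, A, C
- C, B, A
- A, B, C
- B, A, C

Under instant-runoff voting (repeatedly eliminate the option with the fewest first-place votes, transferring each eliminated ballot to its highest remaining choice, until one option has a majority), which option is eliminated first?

A

Round 1: B 3, C 3, A 1. A has the fewest and is eliminated.
Round 2: B 4, C 3. B has a majority.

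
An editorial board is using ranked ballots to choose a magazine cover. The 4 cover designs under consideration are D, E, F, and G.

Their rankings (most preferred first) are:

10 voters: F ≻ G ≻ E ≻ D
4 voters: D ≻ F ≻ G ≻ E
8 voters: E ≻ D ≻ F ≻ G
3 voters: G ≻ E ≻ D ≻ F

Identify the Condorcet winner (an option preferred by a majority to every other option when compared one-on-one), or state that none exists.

Head-to-head results (25 voters total):
D vs E: E wins 21–4.
D vs F: D wins 15–10.
D vs G: G wins 13–12.
E vs F: F wins 14–11.
E vs G: G wins 17–8.
F vs G: F wins 22–3.
No candidate beats all others: D beats F beats E beats D, a majority cycle.

None — there is no Condorcet winner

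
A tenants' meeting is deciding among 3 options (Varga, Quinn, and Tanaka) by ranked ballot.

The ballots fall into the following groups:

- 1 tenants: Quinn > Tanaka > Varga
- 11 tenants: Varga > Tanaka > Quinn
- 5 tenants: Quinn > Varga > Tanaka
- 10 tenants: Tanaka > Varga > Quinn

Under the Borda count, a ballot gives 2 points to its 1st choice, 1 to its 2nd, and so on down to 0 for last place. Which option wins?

Varga

Borda scores:
  Varga: 0 + 11·2 + 5·1 + 10·1 = 37
  Quinn: 2 + 11·0 + 5·2 + 10·0 = 12
  Tanaka: 1 + 11·1 + 5·0 + 10·2 = 32
Varga has the highest total.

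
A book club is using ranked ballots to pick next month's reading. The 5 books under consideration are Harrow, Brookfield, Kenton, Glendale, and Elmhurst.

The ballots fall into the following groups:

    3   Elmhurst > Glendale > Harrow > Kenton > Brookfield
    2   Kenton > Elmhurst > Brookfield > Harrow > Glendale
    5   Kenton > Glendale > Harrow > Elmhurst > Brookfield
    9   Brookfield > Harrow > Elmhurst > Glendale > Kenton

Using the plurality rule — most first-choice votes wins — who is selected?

Brookfield

First-place vote totals:
  Harrow: 0
  Brookfield: 9
  Kenton: 7
  Glendale: 0
  Elmhurst: 3
Brookfield has the most first-place votes.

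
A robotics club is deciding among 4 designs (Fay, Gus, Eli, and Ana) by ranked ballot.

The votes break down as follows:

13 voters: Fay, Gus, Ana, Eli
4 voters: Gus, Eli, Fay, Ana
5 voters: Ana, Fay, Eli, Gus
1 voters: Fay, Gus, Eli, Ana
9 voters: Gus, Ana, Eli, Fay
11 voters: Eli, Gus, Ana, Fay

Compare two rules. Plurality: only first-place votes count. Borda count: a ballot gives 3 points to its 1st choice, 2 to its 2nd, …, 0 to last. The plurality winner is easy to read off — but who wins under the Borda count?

Plurality first-place counts: Fay 14, Gus 13, Eli 11, Ana 5 → Fay.
Borda totals: Fay 56, Gus 89, Eli 56, Ana 57 → Gus.

Gus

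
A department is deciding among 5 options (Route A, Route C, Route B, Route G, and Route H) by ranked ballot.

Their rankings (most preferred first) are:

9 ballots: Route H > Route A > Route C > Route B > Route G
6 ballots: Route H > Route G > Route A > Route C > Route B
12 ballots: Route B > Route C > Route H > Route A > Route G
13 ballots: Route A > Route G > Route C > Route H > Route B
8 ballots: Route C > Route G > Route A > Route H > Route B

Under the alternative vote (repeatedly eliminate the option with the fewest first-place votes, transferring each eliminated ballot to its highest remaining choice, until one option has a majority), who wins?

Route H

Round 1: Route H 15, Route A 13, Route B 12, Route C 8, Route G 0. Route G has the fewest and is eliminated.
Round 2: Route H 15, Route A 13, Route B 12, Route C 8. Route C has the fewest and is eliminated.
Round 3: Route A 21, Route H 15, Route B 12. Route B has the fewest and is eliminated.
Round 4: Route H 27, Route A 21. Route H has a majority.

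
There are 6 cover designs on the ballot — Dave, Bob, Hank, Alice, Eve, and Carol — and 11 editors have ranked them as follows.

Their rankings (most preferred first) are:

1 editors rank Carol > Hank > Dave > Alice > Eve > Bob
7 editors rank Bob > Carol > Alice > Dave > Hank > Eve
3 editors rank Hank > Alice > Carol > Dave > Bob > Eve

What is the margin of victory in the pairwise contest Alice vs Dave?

Ballots ranking Alice above Dave: 7+3 = 10.
Ballots ranking Dave above Alice: 1.
Alice wins 10–1, a margin of 9.

9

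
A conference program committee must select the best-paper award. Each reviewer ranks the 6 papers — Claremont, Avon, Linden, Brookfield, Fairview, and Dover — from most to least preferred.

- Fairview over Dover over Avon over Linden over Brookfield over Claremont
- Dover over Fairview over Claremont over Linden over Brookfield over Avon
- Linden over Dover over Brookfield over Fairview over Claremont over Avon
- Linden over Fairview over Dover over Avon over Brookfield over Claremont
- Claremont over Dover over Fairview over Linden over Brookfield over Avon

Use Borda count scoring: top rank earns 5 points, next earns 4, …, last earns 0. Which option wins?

Dover

Borda scores:
  Claremont: 0 + 3 + 1 + 0 + 5 = 9
  Avon: 3 + 0 + 0 + 2 + 0 = 5
  Linden: 2 + 2 + 5 + 5 + 2 = 16
  Brookfield: 1 + 1 + 3 + 1 + 1 = 7
  Fairview: 5 + 4 + 2 + 4 + 3 = 18
  Dover: 4 + 5 + 4 + 3 + 4 = 20
Dover has the highest total.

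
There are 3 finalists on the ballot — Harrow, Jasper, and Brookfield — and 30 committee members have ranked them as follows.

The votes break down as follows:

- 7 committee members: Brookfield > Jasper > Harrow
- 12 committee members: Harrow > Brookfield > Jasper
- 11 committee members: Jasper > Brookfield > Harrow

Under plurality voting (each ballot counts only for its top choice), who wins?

Harrow

First-place vote totals:
  Harrow: 12
  Jasper: 11
  Brookfield: 7
Harrow has the most first-place votes.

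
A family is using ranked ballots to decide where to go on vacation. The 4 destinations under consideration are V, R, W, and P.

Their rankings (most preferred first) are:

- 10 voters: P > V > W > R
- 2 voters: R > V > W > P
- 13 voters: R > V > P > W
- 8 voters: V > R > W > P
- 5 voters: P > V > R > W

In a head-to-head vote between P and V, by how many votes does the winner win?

8

Ballots ranking P above V: 10+5 = 15.
Ballots ranking V above P: 2+13+8 = 23.
V wins 23–15, a margin of 8.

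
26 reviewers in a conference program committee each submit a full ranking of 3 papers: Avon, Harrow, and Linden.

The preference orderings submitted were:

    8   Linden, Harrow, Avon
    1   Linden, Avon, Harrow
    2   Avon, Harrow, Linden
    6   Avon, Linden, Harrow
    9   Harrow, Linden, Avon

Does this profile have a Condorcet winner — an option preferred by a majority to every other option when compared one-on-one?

Head-to-head results (26 voters total):
Avon vs Harrow: Harrow wins 17–9.
Avon vs Linden: Linden wins 18–8.
Harrow vs Linden: Linden wins 15–11.
Linden beats each rival — Avon (18–8), Harrow (15–11) — so Linden is the Condorcet winner.

Yes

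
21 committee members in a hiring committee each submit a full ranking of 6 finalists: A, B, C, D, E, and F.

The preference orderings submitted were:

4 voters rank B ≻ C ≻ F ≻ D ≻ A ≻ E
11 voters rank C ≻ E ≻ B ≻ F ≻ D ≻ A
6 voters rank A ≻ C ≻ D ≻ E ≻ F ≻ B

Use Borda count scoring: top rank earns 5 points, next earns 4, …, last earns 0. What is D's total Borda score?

Borda scores:
  A: 4·1 + 11·0 + 6·5 = 34
  B: 4·5 + 11·3 + 6·0 = 53
  C: 4·4 + 11·5 + 6·4 = 95
  D: 4·2 + 11·1 + 6·3 = 37
  E: 4·0 + 11·4 + 6·2 = 56
  F: 4·3 + 11·2 + 6·1 = 40

37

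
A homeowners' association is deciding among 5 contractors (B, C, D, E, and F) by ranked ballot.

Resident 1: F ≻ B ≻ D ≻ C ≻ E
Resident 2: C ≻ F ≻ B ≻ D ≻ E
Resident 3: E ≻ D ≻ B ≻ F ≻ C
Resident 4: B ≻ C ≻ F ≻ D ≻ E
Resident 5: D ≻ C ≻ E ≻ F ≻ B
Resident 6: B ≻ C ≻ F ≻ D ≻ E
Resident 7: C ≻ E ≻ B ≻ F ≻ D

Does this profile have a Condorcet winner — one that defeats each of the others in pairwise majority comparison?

Yes

Head-to-head results (7 voters total):
B vs C: B wins 4–3.
B vs D: B wins 5–2.
B vs E: B wins 4–3.
B vs F: B wins 4–3.
C vs D: C wins 4–3.
C vs E: C wins 6–1.
C vs F: C wins 5–2.
D vs E: D wins 5–2.
D vs F: F wins 5–2.
E vs F: F wins 4–3.
B beats each rival — C (4–3), D (5–2), E (4–3), F (4–3) — so B is the Condorcet winner.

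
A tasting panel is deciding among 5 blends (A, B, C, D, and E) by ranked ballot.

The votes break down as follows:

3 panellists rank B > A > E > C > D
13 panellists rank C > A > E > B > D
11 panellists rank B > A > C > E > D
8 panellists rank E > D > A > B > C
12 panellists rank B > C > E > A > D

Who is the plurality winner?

First-place vote totals:
  A: 0
  B: 26
  C: 13
  D: 0
  E: 8
B has the most first-place votes.

B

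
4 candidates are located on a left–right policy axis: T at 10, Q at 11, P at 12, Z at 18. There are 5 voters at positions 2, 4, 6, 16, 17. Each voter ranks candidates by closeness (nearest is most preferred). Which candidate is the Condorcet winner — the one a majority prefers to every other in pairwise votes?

With single-peaked preferences on a line, the Condorcet winner is the candidate closest to the median voter.
The median voter (position 6) is closest to T at 10.
Check: T vs P — voters closer to T: 3 of 5.

T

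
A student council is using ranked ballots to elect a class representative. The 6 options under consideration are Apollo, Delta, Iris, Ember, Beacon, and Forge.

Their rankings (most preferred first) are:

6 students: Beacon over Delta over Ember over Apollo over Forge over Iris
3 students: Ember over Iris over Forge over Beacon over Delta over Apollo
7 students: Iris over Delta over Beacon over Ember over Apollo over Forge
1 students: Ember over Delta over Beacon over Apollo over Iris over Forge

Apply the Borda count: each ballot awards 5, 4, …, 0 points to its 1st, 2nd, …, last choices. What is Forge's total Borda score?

15

Borda scores:
  Apollo: 6·2 + 3·0 + 7·1 + 2 = 21
  Delta: 6·4 + 3·1 + 7·4 + 4 = 59
  Iris: 6·0 + 3·4 + 7·5 + 1 = 48
  Ember: 6·3 + 3·5 + 7·2 + 5 = 52
  Beacon: 6·5 + 3·2 + 7·3 + 3 = 60
  Forge: 6·1 + 3·3 + 7·0 + 0 = 15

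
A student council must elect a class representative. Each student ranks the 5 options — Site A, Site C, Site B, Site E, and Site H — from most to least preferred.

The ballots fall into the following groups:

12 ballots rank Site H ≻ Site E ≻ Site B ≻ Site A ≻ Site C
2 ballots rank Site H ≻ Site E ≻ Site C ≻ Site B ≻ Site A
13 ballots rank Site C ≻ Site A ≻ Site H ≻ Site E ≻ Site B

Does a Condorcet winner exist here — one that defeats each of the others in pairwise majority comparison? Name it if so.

Head-to-head results (27 voters total):
Site A vs Site C: Site C wins 15–12.
Site A vs Site B: Site B wins 14–13.
Site A vs Site E: Site E wins 14–13.
Site A vs Site H: Site H wins 14–13.
Site C vs Site B: Site C wins 15–12.
Site C vs Site E: Site E wins 14–13.
Site C vs Site H: Site H wins 14–13.
Site B vs Site E: Site E wins 27–0.
Site B vs Site H: Site H wins 27–0.
Site E vs Site H: Site H wins 27–0.
Site H beats each rival — Site A (14–13), Site C (14–13), Site B (27–0), Site E (27–0) — so Site H is the Condorcet winner.

Site H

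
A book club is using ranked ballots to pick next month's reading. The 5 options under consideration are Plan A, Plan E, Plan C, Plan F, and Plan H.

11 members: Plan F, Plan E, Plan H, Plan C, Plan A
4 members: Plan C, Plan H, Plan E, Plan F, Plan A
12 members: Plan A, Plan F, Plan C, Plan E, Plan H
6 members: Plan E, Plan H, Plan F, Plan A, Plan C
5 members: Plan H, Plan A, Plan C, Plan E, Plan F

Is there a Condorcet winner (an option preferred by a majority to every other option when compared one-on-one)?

Head-to-head results (38 voters total):
Plan A vs Plan E: Plan E wins 21–17.
Plan A vs Plan C: Plan A wins 23–15.
Plan A vs Plan F: Plan F wins 21–17.
Plan A vs Plan H: Plan H wins 26–12.
Plan E vs Plan C: Plan C wins 21–17.
Plan E vs Plan F: Plan F wins 23–15.
Plan E vs Plan H: Plan E wins 29–9.
Plan C vs Plan F: Plan F wins 29–9.
Plan C vs Plan H: Plan H wins 22–16.
Plan F vs Plan H: Plan F wins 23–15.
Plan F beats each rival — Plan A (21–17), Plan E (23–15), Plan C (29–9), Plan H (23–15) — so Plan F is the Condorcet winner.

Yes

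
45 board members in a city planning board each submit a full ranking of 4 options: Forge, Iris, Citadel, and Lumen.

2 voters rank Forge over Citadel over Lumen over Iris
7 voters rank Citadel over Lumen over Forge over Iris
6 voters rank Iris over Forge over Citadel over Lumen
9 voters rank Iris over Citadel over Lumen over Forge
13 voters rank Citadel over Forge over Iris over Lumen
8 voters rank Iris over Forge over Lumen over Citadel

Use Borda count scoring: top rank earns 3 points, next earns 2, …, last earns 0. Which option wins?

Citadel

Borda scores:
  Forge: 2·3 + 7·1 + 6·2 + 9·0 + 13·2 + 8·2 = 67
  Iris: 2·0 + 7·0 + 6·3 + 9·3 + 13·1 + 8·3 = 82
  Citadel: 2·2 + 7·3 + 6·1 + 9·2 + 13·3 + 8·0 = 88
  Lumen: 2·1 + 7·2 + 6·0 + 9·1 + 13·0 + 8·1 = 33
Citadel has the highest total.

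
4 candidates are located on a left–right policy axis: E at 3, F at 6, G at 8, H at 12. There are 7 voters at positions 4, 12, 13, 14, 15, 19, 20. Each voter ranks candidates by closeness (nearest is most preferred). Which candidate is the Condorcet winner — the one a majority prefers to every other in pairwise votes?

H

With single-peaked preferences on a line, the Condorcet winner is the candidate closest to the median voter.
The median voter (position 14) is closest to H at 12.
Check: H vs E — voters closer to H: 6 of 7.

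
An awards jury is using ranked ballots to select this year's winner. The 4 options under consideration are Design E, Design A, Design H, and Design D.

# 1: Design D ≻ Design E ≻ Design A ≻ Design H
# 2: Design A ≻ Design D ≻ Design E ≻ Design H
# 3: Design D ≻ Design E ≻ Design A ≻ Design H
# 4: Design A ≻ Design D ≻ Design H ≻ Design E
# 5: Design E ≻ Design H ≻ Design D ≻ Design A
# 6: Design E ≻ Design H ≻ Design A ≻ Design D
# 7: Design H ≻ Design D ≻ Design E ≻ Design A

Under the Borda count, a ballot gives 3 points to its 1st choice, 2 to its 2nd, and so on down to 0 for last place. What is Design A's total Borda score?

Borda scores:
  Design E: 2 + 1 + 2 + 0 + 3 + 3 + 1 = 12
  Design A: 1 + 3 + 1 + 3 + 0 + 1 + 0 = 9
  Design H: 0 + 0 + 0 + 1 + 2 + 2 + 3 = 8
  Design D: 3 + 2 + 3 + 2 + 1 + 0 + 2 = 13

9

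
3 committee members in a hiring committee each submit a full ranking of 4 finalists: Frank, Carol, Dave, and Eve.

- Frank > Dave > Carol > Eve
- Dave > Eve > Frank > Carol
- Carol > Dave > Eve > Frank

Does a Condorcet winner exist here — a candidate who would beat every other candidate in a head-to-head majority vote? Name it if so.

Head-to-head results (3 voters total):
Frank vs Carol: Frank wins 2–1.
Frank vs Dave: Dave wins 2–1.
Frank vs Eve: Eve wins 2–1.
Carol vs Dave: Dave wins 2–1.
Carol vs Eve: Carol wins 2–1.
Dave vs Eve: Dave wins 3–0.
Dave beats each rival — Frank (2–1), Carol (2–1), Eve (3–0) — so Dave is the Condorcet winner.

Dave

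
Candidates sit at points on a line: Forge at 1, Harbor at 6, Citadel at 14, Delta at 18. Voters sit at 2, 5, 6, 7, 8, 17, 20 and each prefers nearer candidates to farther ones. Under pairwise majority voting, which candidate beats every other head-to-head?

With single-peaked preferences on a line, the Condorcet winner is the candidate closest to the median voter.
The median voter (position 7) is closest to Harbor at 6.
Check: Harbor vs Citadel — voters closer to Harbor: 5 of 7.

Harbor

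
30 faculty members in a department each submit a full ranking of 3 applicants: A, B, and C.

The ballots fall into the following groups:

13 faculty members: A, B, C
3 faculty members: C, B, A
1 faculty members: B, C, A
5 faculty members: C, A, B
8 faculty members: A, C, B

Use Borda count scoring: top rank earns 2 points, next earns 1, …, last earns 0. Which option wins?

Borda scores:
  A: 13·2 + 3·0 + 0 + 5·1 + 8·2 = 47
  B: 13·1 + 3·1 + 2 + 5·0 + 8·0 = 18
  C: 13·0 + 3·2 + 1 + 5·2 + 8·1 = 25
A has the highest total.

A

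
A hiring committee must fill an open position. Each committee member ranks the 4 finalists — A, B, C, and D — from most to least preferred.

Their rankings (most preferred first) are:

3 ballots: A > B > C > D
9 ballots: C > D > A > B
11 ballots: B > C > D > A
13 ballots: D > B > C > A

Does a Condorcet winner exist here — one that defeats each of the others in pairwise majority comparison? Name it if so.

Head-to-head results (36 voters total):
A vs B: B wins 24–12.
A vs C: C wins 33–3.
A vs D: D wins 33–3.
B vs C: B wins 27–9.
B vs D: D wins 22–14.
C vs D: C wins 23–13.
No candidate beats all others: B beats C beats D beats B, a majority cycle.

There is no Condorcet winner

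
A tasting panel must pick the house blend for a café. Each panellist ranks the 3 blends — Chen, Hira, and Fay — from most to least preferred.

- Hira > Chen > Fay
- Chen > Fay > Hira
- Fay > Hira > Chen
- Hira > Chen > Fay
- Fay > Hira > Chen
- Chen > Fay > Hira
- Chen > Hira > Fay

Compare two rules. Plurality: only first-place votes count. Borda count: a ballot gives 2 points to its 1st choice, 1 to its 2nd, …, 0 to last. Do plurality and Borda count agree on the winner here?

Yes

Plurality first-place counts: Chen 3, Hira 2, Fay 2 → Chen.
Borda totals: Chen 8, Hira 7, Fay 6 → Chen.
The two rules agree on Chen.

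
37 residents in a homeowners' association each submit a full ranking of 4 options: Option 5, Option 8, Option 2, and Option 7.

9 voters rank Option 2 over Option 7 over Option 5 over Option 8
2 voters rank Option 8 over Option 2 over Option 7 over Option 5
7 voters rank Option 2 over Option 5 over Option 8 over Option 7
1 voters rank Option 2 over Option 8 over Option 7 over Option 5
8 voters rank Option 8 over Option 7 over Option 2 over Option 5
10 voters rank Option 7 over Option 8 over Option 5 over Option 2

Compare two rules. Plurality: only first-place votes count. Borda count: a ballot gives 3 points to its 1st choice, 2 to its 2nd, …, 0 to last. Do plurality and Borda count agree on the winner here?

Plurality first-place counts: Option 5 0, Option 8 10, Option 2 17, Option 7 10 → Option 2.
Borda totals: Option 5 33, Option 8 59, Option 2 63, Option 7 67 → Option 7.
The two rules disagree: plurality picks Option 2, Borda picks Option 7.

No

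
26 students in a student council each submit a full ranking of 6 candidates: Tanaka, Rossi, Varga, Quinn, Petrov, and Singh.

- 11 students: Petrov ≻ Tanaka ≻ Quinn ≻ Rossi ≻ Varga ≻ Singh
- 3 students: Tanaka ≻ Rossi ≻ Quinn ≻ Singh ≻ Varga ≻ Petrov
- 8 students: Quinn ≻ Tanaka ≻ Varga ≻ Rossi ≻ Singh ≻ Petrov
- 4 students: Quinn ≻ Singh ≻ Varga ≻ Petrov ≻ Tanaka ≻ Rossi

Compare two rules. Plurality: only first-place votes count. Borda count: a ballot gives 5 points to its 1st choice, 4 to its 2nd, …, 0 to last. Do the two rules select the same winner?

Yes

Plurality first-place counts: Tanaka 3, Rossi 0, Varga 0, Quinn 12, Petrov 11, Singh 0 → Quinn.
Borda totals: Tanaka 95, Rossi 50, Varga 50, Quinn 102, Petrov 63, Singh 30 → Quinn.
The two rules agree on Quinn.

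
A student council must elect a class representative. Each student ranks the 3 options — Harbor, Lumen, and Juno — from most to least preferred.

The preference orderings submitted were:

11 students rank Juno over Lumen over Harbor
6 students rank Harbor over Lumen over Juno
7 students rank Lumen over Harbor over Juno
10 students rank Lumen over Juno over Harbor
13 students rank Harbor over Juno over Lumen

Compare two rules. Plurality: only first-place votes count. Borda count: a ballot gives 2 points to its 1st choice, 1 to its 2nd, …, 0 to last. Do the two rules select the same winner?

No

Plurality first-place counts: Harbor 19, Lumen 17, Juno 11 → Harbor.
Borda totals: Harbor 45, Lumen 51, Juno 45 → Lumen.
The two rules disagree: plurality picks Harbor, Borda picks Lumen.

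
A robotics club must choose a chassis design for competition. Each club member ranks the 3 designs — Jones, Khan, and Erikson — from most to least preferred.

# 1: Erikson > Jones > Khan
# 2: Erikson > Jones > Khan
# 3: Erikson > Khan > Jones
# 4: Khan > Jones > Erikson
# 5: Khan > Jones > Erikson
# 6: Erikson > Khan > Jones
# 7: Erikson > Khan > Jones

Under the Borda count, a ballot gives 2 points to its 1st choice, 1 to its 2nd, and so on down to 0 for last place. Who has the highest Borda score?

Erikson

Borda scores:
  Jones: 1 + 1 + 0 + 1 + 1 + 0 + 0 = 4
  Khan: 0 + 0 + 1 + 2 + 2 + 1 + 1 = 7
  Erikson: 2 + 2 + 2 + 0 + 0 + 2 + 2 = 10
Erikson has the highest total.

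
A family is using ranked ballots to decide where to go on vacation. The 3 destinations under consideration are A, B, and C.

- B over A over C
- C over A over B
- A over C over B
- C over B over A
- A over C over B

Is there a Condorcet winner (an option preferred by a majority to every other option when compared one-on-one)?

Yes

Head-to-head results (5 voters total):
A vs B: A wins 3–2.
A vs C: A wins 3–2.
B vs C: C wins 4–1.
A beats each rival — B (3–2), C (3–2) — so A is the Condorcet winner.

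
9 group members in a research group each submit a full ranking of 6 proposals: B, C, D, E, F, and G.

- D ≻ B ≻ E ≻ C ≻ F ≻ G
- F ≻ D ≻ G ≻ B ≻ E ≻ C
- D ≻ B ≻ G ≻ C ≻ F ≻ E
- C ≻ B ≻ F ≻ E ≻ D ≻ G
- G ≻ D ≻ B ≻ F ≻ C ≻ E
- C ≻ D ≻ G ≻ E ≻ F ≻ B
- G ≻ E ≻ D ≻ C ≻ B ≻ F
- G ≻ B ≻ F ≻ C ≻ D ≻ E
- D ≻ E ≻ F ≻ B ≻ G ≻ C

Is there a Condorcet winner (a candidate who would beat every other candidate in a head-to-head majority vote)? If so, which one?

Head-to-head results (9 voters total):
B vs C: B wins 6–3.
B vs D: D wins 7–2.
B vs E: B wins 6–3.
B vs F: B wins 6–3.
B vs G: G wins 5–4.
C vs D: D wins 6–3.
C vs E: C wins 5–4.
C vs F: C wins 5–4.
C vs G: G wins 6–3.
D vs E: D wins 7–2.
D vs F: D wins 6–3.
D vs G: D wins 6–3.
E vs F: F wins 5–4.
E vs G: G wins 6–3.
F vs G: G wins 5–4.
D beats each rival — B (7–2), C (6–3), E (7–2), F (6–3), G (6–3) — so D is the Condorcet winner.

D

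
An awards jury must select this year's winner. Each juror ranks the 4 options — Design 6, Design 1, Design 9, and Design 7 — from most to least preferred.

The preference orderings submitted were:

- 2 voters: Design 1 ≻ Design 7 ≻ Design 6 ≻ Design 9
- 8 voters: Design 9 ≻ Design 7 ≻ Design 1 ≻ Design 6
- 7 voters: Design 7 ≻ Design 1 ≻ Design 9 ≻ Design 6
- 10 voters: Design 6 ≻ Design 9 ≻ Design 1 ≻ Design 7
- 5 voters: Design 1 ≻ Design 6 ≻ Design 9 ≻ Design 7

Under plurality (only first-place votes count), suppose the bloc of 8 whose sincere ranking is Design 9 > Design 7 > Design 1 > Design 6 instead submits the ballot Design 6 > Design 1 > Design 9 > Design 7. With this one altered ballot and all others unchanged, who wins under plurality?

Design 6

First-place totals with the altered ballot: Design 6 18, Design 1 7, Design 9 0, Design 7 7.
The winner is unchanged: still Design 6.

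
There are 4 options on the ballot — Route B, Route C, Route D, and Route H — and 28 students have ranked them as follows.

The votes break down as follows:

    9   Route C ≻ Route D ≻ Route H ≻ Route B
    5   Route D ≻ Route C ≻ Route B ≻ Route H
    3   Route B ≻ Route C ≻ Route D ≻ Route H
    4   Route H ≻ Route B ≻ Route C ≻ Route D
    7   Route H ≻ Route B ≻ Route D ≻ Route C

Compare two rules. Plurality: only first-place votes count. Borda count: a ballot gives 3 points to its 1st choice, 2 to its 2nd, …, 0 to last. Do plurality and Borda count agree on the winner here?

Plurality first-place counts: Route B 3, Route C 9, Route D 5, Route H 11 → Route H.
Borda totals: Route B 36, Route C 47, Route D 43, Route H 42 → Route C.
The two rules disagree: plurality picks Route H, Borda picks Route C.

No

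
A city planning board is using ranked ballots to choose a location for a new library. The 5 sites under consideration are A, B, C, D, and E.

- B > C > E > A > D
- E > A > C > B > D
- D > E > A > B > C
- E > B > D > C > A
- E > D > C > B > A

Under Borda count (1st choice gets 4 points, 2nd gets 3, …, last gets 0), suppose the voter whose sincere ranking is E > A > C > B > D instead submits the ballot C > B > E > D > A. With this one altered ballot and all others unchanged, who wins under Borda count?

E

Borda totals with the altered ballot: A 3, B 12, C 10, D 10, E 15.
The winner is unchanged: still E.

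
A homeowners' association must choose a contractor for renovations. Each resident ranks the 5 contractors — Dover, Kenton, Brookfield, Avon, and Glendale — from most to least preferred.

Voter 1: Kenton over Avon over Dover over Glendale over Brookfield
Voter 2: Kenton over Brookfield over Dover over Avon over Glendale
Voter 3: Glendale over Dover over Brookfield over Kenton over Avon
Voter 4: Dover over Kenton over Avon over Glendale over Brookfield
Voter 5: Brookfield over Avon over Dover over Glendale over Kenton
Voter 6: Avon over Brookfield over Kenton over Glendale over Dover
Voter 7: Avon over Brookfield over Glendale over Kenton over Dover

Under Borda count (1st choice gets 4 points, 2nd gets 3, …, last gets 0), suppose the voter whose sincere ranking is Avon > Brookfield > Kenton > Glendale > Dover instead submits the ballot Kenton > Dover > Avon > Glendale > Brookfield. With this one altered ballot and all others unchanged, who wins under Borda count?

Kenton

Borda totals with the altered ballot: Dover 16, Kenton 17, Brookfield 12, Avon 15, Glendale 10.
The switch changes the winner from Avon to Kenton.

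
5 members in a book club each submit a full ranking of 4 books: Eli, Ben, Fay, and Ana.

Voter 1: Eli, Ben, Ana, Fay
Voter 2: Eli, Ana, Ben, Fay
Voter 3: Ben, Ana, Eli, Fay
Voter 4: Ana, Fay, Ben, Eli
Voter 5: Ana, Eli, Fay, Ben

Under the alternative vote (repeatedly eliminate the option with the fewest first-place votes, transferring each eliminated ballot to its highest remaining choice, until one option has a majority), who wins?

Round 1: Eli 2, Ana 2, Ben 1, Fay 0. Fay has the fewest and is eliminated.
Round 2: Eli 2, Ana 2, Ben 1. Ben has the fewest and is eliminated.
Round 3: Ana 3, Eli 2. Ana has a majority.

Ana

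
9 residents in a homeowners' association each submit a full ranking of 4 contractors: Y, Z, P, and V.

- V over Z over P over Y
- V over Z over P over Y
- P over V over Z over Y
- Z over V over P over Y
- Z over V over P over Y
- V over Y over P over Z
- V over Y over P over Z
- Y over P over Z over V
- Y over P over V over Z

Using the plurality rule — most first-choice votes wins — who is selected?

First-place vote totals:
  Y: 2
  Z: 2
  P: 1
  V: 4
V has the most first-place votes.

V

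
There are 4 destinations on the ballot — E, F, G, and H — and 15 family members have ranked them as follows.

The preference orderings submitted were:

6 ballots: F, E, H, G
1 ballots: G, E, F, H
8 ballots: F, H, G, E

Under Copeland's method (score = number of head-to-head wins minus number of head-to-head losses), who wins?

Pairwise results:
  E vs F: F wins 14–1.
  E vs G: G wins 9–6.
  E vs H: H wins 8–7.
  F vs G: F wins 14–1.
  F vs H: F wins 15–0.
  G vs H: H wins 14–1.
Copeland scores (wins − losses):
  E: 0 − 3 = -3
  F: 3 − 0 = 3
  G: 1 − 2 = -1
  H: 2 − 1 = 1
F has the best Copeland score.

F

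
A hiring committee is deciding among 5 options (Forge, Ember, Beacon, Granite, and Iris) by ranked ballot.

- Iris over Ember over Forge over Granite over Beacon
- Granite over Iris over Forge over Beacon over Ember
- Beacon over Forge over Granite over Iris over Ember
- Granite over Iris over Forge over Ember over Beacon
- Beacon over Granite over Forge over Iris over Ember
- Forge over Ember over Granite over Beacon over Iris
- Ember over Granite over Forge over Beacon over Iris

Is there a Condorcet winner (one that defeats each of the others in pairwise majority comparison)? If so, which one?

Granite

Head-to-head results (7 voters total):
Forge vs Ember: Forge wins 5–2.
Forge vs Beacon: Forge wins 5–2.
Forge vs Granite: Granite wins 4–3.
Forge vs Iris: Forge wins 4–3.
Ember vs Beacon: Ember wins 4–3.
Ember vs Granite: Granite wins 4–3.
Ember vs Iris: Iris wins 5–2.
Beacon vs Granite: Granite wins 5–2.
Beacon vs Iris: Beacon wins 4–3.
Granite vs Iris: Granite wins 6–1.
Granite beats each rival — Forge (4–3), Ember (4–3), Beacon (5–2), Iris (6–1) — so Granite is the Condorcet winner.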